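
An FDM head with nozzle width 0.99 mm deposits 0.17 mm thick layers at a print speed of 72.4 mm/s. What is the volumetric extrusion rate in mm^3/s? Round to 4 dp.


Rate = 0.99 * 0.17 * 72.4 = 12.1849 mm^3/s


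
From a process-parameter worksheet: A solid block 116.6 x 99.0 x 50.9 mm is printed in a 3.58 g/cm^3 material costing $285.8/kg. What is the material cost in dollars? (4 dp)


V = 116.6 * 99.0 * 50.9 = 587559.06 mm^3 = 587.55906 cm^3
Mass = 587.55906 * 3.58 / 1000 = 2.10346143 kg
Cost = 2.10346143 * 285.8 = 601.1693 $


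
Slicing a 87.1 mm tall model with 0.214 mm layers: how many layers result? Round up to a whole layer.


Layers = ceil(87.1/0.214) = 408


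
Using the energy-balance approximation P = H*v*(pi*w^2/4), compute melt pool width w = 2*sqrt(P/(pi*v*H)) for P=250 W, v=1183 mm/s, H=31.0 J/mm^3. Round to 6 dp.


w = 2*sqrt(250/(pi*1183*31.0)) = 0.093165 mm


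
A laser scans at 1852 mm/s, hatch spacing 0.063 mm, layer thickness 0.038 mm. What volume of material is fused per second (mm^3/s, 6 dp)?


Rate = 1852 * 0.063 * 0.038 = 4.433688 mm^3/s


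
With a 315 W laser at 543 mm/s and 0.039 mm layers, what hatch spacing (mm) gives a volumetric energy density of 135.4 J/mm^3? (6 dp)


h = 315 / (135.4*543*0.039) = 0.109857 mm


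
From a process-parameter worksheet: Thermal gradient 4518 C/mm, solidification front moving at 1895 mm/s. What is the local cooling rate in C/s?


CR = 4518 * 1895 = 8561610 C/s


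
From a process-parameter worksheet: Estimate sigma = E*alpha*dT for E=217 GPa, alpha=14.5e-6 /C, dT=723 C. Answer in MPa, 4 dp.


sigma = 217*1000 * 14.5e-6 * 723 = 2274.9195 MPa


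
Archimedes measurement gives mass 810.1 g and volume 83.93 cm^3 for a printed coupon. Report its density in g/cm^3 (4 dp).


rho = 810.1 / 83.93 = 9.6521 g/cm^3


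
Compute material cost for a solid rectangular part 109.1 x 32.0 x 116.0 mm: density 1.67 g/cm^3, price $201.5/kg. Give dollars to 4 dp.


V = 109.1 * 32.0 * 116.0 = 404979.2 mm^3 = 404.9792 cm^3
Mass = 404.9792 * 1.67 / 1000 = 0.67631526 kg
Cost = 0.67631526 * 201.5 = 136.2775 $


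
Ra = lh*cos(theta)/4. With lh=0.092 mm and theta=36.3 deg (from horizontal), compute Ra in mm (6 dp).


Ra = 0.092 * cos(36.3) / 4 = 0.018536 mm


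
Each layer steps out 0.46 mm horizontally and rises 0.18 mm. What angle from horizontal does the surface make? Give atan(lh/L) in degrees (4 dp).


angle = atan(0.18/0.46) = 21.3706 degrees


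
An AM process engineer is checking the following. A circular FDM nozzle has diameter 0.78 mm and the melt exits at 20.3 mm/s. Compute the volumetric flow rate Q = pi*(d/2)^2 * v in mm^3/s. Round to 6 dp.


A = pi*(0.78/2)^2 = 0.47783624 mm^2
Q = 0.47783624 * 20.3 = 9.700076 mm^3/s


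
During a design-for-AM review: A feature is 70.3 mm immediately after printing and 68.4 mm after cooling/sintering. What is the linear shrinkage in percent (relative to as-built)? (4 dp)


Shrinkage = ((70.3-68.4)/70.3)*100 = 2.7027 %


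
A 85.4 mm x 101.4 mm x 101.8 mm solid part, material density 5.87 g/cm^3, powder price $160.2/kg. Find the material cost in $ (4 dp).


V = 85.4 * 101.4 * 101.8 = 881543.208 mm^3 = 881.543208 cm^3
Mass = 881.543208 * 5.87 / 1000 = 5.17465863 kg
Cost = 5.17465863 * 160.2 = 828.9803 $


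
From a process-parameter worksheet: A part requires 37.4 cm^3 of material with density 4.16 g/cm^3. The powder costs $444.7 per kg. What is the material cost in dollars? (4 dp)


Mass = 37.4*4.16/1000 = 0.155584 kg
Cost = 0.155584 * 444.7 = 69.1882 $


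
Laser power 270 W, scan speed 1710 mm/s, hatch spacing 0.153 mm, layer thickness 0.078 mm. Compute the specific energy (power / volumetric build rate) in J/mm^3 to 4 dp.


Build rate = 1710 * 0.153 * 0.078 = 20.40714 mm^3/s
SE = 270 / 20.40714 = 13.2307 J/mm^3


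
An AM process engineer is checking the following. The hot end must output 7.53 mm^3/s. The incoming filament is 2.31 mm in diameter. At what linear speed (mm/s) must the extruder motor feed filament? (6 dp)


A = pi*(2.31/2)^2 = 4.190963
v = 7.53 / 4.190963 = 1.796723 mm/s


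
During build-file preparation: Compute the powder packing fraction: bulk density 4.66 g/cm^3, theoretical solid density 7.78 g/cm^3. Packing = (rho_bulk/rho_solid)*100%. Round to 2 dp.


Packing = (4.66/7.78)*100 = 59.9 %


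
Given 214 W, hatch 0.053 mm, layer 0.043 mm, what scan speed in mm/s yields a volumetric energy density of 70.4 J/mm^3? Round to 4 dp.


v = 214 / (70.4*0.053*0.043) = 1333.8187 mm/s


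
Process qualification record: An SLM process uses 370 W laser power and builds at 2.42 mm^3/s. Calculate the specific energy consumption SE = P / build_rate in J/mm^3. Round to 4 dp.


SE = 370 / 2.42 = 152.8926 J/mm^3


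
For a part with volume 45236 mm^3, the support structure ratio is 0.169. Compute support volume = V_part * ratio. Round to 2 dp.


V_support = 45236 * 0.169 = 7644.88 mm^3


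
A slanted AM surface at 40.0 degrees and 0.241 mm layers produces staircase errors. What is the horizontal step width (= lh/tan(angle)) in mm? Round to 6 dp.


step = 0.241 / tan(40.0) = 0.287213 mm


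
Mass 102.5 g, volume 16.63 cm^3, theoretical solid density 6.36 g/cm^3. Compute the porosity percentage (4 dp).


rho_part = 102.5 / 16.63 = 6.16355983 g/cm^3
Porosity = (1 - 6.16355983/6.36)*100 = 3.0887 %


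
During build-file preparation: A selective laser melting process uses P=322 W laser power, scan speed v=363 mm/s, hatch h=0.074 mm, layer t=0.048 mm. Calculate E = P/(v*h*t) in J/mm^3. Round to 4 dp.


E = 322 / (363*0.074*0.048) = 249.7332 J/mm^3


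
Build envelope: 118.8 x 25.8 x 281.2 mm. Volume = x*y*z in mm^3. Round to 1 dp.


V = 118.8 * 25.8 * 281.2 = 861889.2 mm^3


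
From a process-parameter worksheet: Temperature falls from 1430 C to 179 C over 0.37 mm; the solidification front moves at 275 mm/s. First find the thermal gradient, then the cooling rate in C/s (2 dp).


G = (1430-179)/0.37 = 3381.08108108 C/mm
CR = 3381.08108108 * 275 = 929797.3 C/s


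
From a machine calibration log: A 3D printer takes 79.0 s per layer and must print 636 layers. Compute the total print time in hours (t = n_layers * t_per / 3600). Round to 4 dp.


t = 636 * 79.0 / 3600 = 13.9567 hrs


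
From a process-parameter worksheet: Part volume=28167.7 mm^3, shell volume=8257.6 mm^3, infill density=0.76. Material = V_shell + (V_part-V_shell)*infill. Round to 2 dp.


V_infill = (28167.7 - 8257.6) * 0.76 = 15131.68
V_total = 8257.6 + 15131.68 = 23389.28 mm^3


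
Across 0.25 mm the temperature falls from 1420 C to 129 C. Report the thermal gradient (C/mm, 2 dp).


G = (1420-129)/0.25 = 5164.0 C/mm


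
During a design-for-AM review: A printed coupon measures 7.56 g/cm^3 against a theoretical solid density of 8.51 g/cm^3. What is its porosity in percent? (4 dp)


Porosity = (1-7.56/8.51)*100 = 11.1633 %


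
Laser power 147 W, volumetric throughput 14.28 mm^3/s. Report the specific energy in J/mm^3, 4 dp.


SE = 147 / 14.28 = 10.2941 J/mm^3


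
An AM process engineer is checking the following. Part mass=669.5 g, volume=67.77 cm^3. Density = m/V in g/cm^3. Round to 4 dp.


rho = 669.5 / 67.77 = 9.879 g/cm^3


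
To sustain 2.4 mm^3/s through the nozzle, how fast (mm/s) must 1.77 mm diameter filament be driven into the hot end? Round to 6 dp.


A = pi*(1.77/2)^2 = 2.460574
v = 2.4 / 2.460574 = 0.975382 mm/s


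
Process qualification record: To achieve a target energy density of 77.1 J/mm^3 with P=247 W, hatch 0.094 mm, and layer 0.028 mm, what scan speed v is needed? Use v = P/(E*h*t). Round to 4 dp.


v = 247 / (77.1*0.094*0.028) = 1217.1853 mm/s


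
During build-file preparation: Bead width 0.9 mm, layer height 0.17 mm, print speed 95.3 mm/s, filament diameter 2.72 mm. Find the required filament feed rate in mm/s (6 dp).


Q = 0.9 * 0.17 * 95.3 = 14.5809 mm^3/s
A_fil = pi*(2.72/2)^2 = 5.81068977 mm^2
v_feed = 14.5809 / 5.81068977 = 2.509323 mm/s


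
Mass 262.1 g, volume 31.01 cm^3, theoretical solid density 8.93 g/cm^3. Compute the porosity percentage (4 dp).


rho_part = 262.1 / 31.01 = 8.45211222 g/cm^3
Porosity = (1 - 8.45211222/8.93)*100 = 5.3515 %


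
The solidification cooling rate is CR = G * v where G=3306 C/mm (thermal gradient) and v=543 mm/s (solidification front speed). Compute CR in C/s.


CR = 3306 * 543 = 1795158 C/s


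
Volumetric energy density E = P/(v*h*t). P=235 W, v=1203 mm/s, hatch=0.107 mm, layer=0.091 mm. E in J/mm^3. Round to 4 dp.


E = 235 / (1203*0.107*0.091) = 20.0621 J/mm^3


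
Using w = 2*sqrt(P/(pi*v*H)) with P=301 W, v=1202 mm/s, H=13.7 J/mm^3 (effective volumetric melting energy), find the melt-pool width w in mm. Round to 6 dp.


w = 2*sqrt(301/(pi*1202*13.7)) = 0.152555 mm


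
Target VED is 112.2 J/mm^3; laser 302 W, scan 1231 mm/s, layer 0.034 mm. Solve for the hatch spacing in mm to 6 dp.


h = 302 / (112.2*1231*0.034) = 0.06431 mm


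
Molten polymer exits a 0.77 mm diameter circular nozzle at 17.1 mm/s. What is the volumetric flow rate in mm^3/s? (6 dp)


A = pi*(0.77/2)^2 = 0.46566257 mm^2
Q = 0.46566257 * 17.1 = 7.96283 mm^3/s


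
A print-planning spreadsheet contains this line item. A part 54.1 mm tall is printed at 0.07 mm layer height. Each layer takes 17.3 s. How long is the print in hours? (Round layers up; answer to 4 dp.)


Layers = ceil(54.1/0.07) = 773
t = 773 * 17.3 / 3600 = 3.7147 hrs


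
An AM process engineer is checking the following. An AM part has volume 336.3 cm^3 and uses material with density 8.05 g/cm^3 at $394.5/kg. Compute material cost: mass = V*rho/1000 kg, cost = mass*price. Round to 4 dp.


Mass = 336.3*8.05/1000 = 2.707215 kg
Cost = 2.707215 * 394.5 = 1067.9963 $


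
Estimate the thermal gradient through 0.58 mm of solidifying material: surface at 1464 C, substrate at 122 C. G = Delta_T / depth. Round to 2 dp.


G = (1464-122)/0.58 = 2313.79 C/mm


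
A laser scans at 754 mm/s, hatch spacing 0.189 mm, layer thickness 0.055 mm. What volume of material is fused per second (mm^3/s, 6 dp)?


Rate = 754 * 0.189 * 0.055 = 7.83783 mm^3/s


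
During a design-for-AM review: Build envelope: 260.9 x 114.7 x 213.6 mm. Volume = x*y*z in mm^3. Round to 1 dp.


V = 260.9 * 114.7 * 213.6 = 6392029.1 mm^3


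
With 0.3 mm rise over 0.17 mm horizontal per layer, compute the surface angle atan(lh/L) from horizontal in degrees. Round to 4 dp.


angle = atan(0.3/0.17) = 60.4612 degrees


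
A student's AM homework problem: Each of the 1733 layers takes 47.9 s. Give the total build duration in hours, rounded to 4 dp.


t = 1733 * 47.9 / 3600 = 23.0585 hrs


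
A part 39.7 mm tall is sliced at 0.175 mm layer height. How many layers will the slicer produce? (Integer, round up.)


Layers = ceil(39.7/0.175) = 227


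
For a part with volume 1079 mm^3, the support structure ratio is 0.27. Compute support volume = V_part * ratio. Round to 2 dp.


V_support = 1079 * 0.27 = 291.33 mm^3


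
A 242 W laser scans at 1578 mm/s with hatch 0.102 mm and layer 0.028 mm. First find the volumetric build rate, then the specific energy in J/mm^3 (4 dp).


Build rate = 1578 * 0.102 * 0.028 = 4.506768 mm^3/s
SE = 242 / 4.506768 = 53.697 J/mm^3


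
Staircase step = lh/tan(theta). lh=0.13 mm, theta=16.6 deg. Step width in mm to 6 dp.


step = 0.13 / tan(16.6) = 0.436076 mm


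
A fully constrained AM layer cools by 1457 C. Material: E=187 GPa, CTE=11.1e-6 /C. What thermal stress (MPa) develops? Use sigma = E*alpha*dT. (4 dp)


sigma = 187*1000 * 11.1e-6 * 1457 = 3024.2949 MPa


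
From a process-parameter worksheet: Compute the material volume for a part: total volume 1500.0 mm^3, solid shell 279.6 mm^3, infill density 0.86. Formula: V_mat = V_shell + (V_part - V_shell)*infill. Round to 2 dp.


V_infill = (1500.0 - 279.6) * 0.86 = 1049.54
V_total = 279.6 + 1049.54 = 1329.14 mm^3


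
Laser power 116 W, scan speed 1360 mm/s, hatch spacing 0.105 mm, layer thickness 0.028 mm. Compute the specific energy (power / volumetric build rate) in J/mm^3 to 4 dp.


Build rate = 1360 * 0.105 * 0.028 = 3.9984 mm^3/s
SE = 116 / 3.9984 = 29.0116 J/mm^3


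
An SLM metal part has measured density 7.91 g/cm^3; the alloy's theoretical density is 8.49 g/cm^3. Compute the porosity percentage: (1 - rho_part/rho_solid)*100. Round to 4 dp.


Porosity = (1-7.91/8.49)*100 = 6.8316 %


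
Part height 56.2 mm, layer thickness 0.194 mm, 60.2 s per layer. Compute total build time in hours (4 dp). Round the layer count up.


Layers = ceil(56.2/0.194) = 290
t = 290 * 60.2 / 3600 = 4.8494 hrs


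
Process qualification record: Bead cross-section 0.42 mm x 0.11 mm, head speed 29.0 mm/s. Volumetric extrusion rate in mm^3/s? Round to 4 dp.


Rate = 0.42 * 0.11 * 29.0 = 1.3398 mm^3/s


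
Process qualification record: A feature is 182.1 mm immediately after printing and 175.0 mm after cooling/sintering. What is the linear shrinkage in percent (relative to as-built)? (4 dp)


Shrinkage = ((182.1-175.0)/182.1)*100 = 3.899 %


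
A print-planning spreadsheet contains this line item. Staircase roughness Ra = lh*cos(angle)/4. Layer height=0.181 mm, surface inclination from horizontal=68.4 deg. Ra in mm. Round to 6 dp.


Ra = 0.181 * cos(68.4) / 4 = 0.016658 mm


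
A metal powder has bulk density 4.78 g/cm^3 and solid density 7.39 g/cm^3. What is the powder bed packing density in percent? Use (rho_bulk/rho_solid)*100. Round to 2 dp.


Packing = (4.78/7.39)*100 = 64.68 %


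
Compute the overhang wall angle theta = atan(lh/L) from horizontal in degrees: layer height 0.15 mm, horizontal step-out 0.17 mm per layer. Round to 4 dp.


angle = atan(0.15/0.17) = 41.4237 degrees


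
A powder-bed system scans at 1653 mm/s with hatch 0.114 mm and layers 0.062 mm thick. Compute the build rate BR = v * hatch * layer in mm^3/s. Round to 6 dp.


Rate = 1653 * 0.114 * 0.062 = 11.683404 mm^3/s


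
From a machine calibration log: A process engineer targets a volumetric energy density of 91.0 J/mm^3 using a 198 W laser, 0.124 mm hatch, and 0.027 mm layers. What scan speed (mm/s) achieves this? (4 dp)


v = 198 / (91.0*0.124*0.027) = 649.8877 mm/s


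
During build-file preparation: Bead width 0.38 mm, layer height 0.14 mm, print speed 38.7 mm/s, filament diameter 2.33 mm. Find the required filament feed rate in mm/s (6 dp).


Q = 0.38 * 0.14 * 38.7 = 2.05884 mm^3/s
A_fil = pi*(2.33/2)^2 = 4.26384809 mm^2
v_feed = 2.05884 / 4.26384809 = 0.48286 mm/s


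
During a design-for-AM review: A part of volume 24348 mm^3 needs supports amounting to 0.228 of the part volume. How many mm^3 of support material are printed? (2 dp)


V_support = 24348 * 0.228 = 5551.34 mm^3


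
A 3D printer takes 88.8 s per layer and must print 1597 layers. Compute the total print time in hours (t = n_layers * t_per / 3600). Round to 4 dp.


t = 1597 * 88.8 / 3600 = 39.3927 hrs


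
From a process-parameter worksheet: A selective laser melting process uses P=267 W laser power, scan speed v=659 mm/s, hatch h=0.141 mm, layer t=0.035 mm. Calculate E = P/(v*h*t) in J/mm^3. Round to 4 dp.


E = 267 / (659*0.141*0.035) = 82.0992 J/mm^3


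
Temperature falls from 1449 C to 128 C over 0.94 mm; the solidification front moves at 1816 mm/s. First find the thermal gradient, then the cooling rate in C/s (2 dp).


G = (1449-128)/0.94 = 1405.31914894 C/mm
CR = 1405.31914894 * 1816 = 2552059.57 C/s


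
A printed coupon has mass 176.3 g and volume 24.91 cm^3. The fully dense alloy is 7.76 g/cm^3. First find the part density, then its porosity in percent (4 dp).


rho_part = 176.3 / 24.91 = 7.07747892 g/cm^3
Porosity = (1 - 7.07747892/7.76)*100 = 8.7954 %


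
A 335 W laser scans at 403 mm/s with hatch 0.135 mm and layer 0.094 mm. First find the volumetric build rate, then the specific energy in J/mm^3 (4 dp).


Build rate = 403 * 0.135 * 0.094 = 5.11407 mm^3/s
SE = 335 / 5.11407 = 65.5056 J/mm^3


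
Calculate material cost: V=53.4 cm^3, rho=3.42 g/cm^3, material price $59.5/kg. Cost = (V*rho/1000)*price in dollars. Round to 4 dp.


Mass = 53.4*3.42/1000 = 0.182628 kg
Cost = 0.182628 * 59.5 = 10.8664 $


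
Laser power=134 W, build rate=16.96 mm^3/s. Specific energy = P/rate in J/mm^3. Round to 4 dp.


SE = 134 / 16.96 = 7.9009 J/mm^3


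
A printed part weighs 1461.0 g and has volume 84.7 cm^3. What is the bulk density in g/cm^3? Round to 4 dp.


rho = 1461.0 / 84.7 = 17.2491 g/cm^3


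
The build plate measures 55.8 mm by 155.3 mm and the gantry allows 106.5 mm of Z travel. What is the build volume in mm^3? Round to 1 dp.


V = 55.8 * 155.3 * 106.5 = 922901.3 mm^3


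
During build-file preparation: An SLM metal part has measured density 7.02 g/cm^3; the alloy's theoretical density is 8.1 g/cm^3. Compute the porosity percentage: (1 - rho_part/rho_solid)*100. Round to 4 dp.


Porosity = (1-7.02/8.1)*100 = 13.3333 %


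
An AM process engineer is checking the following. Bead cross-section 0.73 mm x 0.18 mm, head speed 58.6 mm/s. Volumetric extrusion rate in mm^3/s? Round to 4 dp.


Rate = 0.73 * 0.18 * 58.6 = 7.7 mm^3/s


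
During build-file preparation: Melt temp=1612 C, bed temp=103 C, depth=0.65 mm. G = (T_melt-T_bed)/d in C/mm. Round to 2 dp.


G = (1612-103)/0.65 = 2321.54 C/mm


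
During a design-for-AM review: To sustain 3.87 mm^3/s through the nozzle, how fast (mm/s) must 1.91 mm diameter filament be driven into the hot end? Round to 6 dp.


A = pi*(1.91/2)^2 = 2.865211
v = 3.87 / 2.865211 = 1.350686 mm/s


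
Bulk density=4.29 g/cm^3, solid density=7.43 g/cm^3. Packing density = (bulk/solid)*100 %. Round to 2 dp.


Packing = (4.29/7.43)*100 = 57.74 %


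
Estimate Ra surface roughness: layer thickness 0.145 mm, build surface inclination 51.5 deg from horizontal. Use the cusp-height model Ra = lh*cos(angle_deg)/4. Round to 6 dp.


Ra = 0.145 * cos(51.5) / 4 = 0.022566 mm


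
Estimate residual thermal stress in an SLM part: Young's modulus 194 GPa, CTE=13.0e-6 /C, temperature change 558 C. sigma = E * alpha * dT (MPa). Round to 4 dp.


sigma = 194*1000 * 13.0e-6 * 558 = 1407.276 MPa


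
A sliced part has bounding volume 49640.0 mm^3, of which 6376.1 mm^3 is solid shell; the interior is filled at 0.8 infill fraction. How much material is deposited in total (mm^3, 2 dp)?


V_infill = (49640.0 - 6376.1) * 0.8 = 34611.12
V_total = 6376.1 + 34611.12 = 40987.22 mm^3


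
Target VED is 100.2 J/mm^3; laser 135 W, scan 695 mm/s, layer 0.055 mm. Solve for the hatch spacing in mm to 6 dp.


h = 135 / (100.2*695*0.055) = 0.035247 mm


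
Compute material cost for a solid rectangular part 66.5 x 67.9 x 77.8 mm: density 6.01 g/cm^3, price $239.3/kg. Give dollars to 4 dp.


V = 66.5 * 67.9 * 77.8 = 351294.23 mm^3 = 351.29423 cm^3
Mass = 351.29423 * 6.01 / 1000 = 2.11127832 kg
Cost = 2.11127832 * 239.3 = 505.2289 $


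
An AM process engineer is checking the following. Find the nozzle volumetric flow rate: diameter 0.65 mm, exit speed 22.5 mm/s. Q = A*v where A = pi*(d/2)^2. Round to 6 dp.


A = pi*(0.65/2)^2 = 0.33183072 mm^2
Q = 0.33183072 * 22.5 = 7.466191 mm^3/s


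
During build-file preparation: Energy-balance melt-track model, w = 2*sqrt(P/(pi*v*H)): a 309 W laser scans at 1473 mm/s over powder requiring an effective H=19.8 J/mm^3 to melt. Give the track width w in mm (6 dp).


w = 2*sqrt(309/(pi*1473*19.8)) = 0.116145 mm


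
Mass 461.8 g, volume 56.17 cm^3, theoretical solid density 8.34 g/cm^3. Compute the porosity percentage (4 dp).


rho_part = 461.8 / 56.17 = 8.22147054 g/cm^3
Porosity = (1 - 8.22147054/8.34)*100 = 1.4212 %


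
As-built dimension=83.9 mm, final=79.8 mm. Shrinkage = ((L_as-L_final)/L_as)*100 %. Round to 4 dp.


Shrinkage = ((83.9-79.8)/83.9)*100 = 4.8868 %


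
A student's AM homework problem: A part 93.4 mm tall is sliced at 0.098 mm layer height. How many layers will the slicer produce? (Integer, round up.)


Layers = ceil(93.4/0.098) = 954


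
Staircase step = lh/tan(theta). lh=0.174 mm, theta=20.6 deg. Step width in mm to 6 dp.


step = 0.174 / tan(20.6) = 0.462919 mm


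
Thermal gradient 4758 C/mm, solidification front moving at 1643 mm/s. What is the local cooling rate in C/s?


CR = 4758 * 1643 = 7817394 C/s


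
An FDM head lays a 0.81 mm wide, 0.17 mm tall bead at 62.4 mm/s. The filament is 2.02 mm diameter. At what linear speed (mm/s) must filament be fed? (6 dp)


Q = 0.81 * 0.17 * 62.4 = 8.59248 mm^3/s
A_fil = pi*(2.02/2)^2 = 3.20473867 mm^2
v_feed = 8.59248 / 3.20473867 = 2.68118 mm/s


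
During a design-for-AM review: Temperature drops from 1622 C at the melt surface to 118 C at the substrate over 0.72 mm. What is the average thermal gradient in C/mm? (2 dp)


G = (1622-118)/0.72 = 2088.89 C/mm


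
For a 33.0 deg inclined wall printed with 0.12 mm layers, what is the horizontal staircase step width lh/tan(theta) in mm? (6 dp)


step = 0.12 / tan(33.0) = 0.184784 mm


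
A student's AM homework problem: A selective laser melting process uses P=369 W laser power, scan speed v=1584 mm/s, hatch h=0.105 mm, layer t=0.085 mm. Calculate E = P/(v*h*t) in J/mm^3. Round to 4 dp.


E = 369 / (1584*0.105*0.085) = 26.1013 J/mm^3


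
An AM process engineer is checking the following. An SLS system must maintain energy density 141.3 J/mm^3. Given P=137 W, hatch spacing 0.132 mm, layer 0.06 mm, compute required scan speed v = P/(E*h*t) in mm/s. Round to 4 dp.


v = 137 / (141.3*0.132*0.06) = 122.4202 mm/s


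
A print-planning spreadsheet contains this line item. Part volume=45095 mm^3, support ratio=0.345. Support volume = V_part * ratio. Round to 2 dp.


V_support = 45095 * 0.345 = 15557.78 mm^3


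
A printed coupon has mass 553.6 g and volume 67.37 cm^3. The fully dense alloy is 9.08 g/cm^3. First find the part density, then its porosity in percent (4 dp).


rho_part = 553.6 / 67.37 = 8.21730741 g/cm^3
Porosity = (1 - 8.21730741/9.08)*100 = 9.501 %


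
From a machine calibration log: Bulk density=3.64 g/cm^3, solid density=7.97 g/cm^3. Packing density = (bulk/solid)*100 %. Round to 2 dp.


Packing = (3.64/7.97)*100 = 45.67 %


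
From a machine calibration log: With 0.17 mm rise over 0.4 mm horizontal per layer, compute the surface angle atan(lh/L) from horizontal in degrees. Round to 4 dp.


angle = atan(0.17/0.4) = 23.0255 degrees


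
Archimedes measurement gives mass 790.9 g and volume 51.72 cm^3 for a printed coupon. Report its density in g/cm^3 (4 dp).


rho = 790.9 / 51.72 = 15.292 g/cm^3


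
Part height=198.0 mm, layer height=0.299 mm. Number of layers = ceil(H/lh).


Layers = ceil(198.0/0.299) = 663


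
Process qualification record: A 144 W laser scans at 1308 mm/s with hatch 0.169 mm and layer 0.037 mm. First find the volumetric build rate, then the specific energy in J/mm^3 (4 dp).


Build rate = 1308 * 0.169 * 0.037 = 8.178924 mm^3/s
SE = 144 / 8.178924 = 17.6062 J/mm^3


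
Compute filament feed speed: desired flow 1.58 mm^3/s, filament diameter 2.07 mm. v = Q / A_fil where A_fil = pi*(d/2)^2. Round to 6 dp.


A = pi*(2.07/2)^2 = 3.365353
v = 1.58 / 3.365353 = 0.46949 mm/s


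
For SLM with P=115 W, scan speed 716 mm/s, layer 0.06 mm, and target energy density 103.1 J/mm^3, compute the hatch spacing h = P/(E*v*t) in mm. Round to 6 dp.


h = 115 / (103.1*716*0.06) = 0.025964 mm


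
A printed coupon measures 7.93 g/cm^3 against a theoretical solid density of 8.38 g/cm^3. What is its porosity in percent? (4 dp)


Porosity = (1-7.93/8.38)*100 = 5.3699 %


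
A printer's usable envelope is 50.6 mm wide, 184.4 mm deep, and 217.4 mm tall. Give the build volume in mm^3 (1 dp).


V = 50.6 * 184.4 * 217.4 = 2028481.1 mm^3


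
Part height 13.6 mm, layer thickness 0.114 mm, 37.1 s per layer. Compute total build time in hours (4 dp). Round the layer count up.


Layers = ceil(13.6/0.114) = 120
t = 120 * 37.1 / 3600 = 1.2367 hrs


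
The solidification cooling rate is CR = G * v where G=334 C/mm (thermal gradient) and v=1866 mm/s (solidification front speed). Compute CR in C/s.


CR = 334 * 1866 = 623244 C/s


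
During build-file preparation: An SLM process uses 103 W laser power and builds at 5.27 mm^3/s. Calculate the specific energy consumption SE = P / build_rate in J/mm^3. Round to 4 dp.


SE = 103 / 5.27 = 19.5446 J/mm^3


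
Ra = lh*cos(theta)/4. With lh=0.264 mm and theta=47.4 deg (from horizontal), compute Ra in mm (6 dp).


Ra = 0.264 * cos(47.4) / 4 = 0.044674 mm


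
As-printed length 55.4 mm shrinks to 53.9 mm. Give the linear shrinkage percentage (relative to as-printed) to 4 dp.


Shrinkage = ((55.4-53.9)/55.4)*100 = 2.7076 %


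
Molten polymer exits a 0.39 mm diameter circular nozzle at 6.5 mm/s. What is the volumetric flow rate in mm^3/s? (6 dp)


A = pi*(0.39/2)^2 = 0.11945906 mm^2
Q = 0.11945906 * 6.5 = 0.776484 mm^3/s


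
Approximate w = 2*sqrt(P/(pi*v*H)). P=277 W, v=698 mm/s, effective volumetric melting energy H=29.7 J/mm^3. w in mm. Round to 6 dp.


w = 2*sqrt(277/(pi*698*29.7)) = 0.130433 mm


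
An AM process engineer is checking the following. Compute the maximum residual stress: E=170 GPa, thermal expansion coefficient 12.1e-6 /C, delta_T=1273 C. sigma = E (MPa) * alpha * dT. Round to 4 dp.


sigma = 170*1000 * 12.1e-6 * 1273 = 2618.561 MPa


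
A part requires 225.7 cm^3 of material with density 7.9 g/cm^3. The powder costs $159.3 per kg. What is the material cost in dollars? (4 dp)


Mass = 225.7*7.9/1000 = 1.78303 kg
Cost = 1.78303 * 159.3 = 284.0367 $


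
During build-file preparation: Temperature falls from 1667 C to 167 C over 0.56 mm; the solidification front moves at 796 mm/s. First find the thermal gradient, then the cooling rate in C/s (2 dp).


G = (1667-167)/0.56 = 2678.57142857 C/mm
CR = 2678.57142857 * 796 = 2132142.86 C/s


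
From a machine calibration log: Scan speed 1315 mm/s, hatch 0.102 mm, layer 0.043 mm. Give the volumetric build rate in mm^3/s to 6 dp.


Rate = 1315 * 0.102 * 0.043 = 5.76759 mm^3/s


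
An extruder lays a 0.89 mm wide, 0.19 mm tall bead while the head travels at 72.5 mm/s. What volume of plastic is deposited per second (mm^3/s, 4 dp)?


Rate = 0.89 * 0.19 * 72.5 = 12.2598 mm^3/s


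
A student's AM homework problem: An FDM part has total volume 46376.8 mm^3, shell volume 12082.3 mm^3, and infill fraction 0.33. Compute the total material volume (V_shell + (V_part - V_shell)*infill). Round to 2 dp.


V_infill = (46376.8 - 12082.3) * 0.33 = 11317.19
V_total = 12082.3 + 11317.19 = 23399.49 mm^3


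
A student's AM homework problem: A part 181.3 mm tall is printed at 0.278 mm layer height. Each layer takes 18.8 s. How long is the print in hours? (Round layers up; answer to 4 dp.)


Layers = ceil(181.3/0.278) = 653
t = 653 * 18.8 / 3600 = 3.4101 hrs


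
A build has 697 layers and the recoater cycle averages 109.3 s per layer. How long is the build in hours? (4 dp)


t = 697 * 109.3 / 3600 = 21.1617 hrs


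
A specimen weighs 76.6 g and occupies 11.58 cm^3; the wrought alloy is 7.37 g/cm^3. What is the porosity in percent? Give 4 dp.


rho_part = 76.6 / 11.58 = 6.6148532 g/cm^3
Porosity = (1 - 6.6148532/7.37)*100 = 10.2462 %


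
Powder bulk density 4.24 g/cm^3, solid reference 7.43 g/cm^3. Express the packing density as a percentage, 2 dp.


Packing = (4.24/7.43)*100 = 57.07 %


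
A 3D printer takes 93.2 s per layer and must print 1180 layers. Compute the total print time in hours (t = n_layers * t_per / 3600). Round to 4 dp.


t = 1180 * 93.2 / 3600 = 30.5489 hrs


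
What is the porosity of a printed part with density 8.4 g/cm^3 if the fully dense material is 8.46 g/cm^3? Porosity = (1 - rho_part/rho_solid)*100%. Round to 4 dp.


Porosity = (1-8.4/8.46)*100 = 0.7092 %


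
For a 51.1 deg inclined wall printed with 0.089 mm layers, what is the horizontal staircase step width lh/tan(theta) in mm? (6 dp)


step = 0.089 / tan(51.1) = 0.071814 mm


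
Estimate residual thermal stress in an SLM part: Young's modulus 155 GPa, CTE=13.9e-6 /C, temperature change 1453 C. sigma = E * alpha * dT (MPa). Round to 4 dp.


sigma = 155*1000 * 13.9e-6 * 1453 = 3130.4885 MPa


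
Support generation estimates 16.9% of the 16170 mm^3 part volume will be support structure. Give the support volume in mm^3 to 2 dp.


V_support = 16170 * 0.169 = 2732.73 mm^3


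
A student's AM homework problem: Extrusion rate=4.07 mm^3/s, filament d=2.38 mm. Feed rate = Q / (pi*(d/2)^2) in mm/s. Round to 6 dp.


A = pi*(2.38/2)^2 = 4.448809
v = 4.07 / 4.448809 = 0.914852 mm/s


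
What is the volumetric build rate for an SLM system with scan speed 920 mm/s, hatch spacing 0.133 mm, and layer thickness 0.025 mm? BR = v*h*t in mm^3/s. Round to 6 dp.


Rate = 920 * 0.133 * 0.025 = 3.059 mm^3/s


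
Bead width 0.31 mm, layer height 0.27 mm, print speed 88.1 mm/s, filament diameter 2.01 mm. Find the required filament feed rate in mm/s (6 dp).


Q = 0.31 * 0.27 * 88.1 = 7.37397 mm^3/s
A_fil = pi*(2.01/2)^2 = 3.17308712 mm^2
v_feed = 7.37397 / 3.17308712 = 2.32391 mm/s


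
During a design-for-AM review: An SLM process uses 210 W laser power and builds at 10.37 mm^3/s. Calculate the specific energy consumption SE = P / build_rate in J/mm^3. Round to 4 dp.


SE = 210 / 10.37 = 20.2507 J/mm^3


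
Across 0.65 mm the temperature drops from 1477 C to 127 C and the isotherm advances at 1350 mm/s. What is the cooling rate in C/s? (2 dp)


G = (1477-127)/0.65 = 2076.92307692 C/mm
CR = 2076.92307692 * 1350 = 2803846.15 C/s


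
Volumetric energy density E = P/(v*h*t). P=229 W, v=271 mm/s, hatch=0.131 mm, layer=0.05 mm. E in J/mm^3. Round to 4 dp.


E = 229 / (271*0.131*0.05) = 129.0105 J/mm^3


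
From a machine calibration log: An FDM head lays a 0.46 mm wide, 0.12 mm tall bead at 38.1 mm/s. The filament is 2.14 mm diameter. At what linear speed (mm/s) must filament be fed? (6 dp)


Q = 0.46 * 0.12 * 38.1 = 2.10312 mm^3/s
A_fil = pi*(2.14/2)^2 = 3.59680943 mm^2
v_feed = 2.10312 / 3.59680943 = 0.584718 mm/s


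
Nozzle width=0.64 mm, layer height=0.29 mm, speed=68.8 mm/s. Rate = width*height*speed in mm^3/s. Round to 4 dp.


Rate = 0.64 * 0.29 * 68.8 = 12.7693 mm^3/s


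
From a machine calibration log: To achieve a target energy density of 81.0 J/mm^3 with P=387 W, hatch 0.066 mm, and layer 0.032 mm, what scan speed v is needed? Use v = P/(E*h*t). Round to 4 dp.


v = 387 / (81.0*0.066*0.032) = 2262.2054 mm/s


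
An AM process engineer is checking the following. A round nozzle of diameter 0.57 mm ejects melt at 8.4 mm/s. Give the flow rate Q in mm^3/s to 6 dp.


A = pi*(0.57/2)^2 = 0.25517586 mm^2
Q = 0.25517586 * 8.4 = 2.143477 mm^3/s


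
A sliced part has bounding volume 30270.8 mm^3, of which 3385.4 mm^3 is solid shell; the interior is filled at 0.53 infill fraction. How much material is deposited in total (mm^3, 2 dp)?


V_infill = (30270.8 - 3385.4) * 0.53 = 14249.26
V_total = 3385.4 + 14249.26 = 17634.66 mm^3


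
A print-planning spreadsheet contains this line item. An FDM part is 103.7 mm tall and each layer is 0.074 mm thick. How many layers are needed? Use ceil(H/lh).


Layers = ceil(103.7/0.074) = 1402


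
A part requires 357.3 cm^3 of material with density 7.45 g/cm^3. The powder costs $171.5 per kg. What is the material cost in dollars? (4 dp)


Mass = 357.3*7.45/1000 = 2.661885 kg
Cost = 2.661885 * 171.5 = 456.5133 $


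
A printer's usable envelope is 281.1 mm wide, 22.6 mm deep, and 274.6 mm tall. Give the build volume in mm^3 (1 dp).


V = 281.1 * 22.6 * 274.6 = 1744495.4 mm^3


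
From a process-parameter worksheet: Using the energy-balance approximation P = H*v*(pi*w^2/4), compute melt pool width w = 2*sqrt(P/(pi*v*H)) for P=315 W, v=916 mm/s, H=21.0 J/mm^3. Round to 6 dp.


w = 2*sqrt(315/(pi*916*21.0)) = 0.144395 mm


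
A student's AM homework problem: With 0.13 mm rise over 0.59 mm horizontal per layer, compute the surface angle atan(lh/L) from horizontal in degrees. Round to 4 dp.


angle = atan(0.13/0.59) = 12.4259 degrees


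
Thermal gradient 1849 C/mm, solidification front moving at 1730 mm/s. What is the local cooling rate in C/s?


CR = 1849 * 1730 = 3198770 C/s


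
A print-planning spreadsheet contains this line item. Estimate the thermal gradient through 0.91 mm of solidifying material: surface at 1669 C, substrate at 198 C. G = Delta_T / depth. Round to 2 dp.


G = (1669-198)/0.91 = 1616.48 C/mm


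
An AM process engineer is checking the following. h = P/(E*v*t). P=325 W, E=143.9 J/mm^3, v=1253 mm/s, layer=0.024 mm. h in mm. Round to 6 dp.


h = 325 / (143.9*1253*0.024) = 0.075104 mm


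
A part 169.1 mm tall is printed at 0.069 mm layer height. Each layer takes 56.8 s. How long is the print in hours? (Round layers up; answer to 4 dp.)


Layers = ceil(169.1/0.069) = 2451
t = 2451 * 56.8 / 3600 = 38.6713 hrs


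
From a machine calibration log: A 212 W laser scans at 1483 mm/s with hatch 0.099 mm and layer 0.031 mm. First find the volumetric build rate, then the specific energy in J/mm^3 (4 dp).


Build rate = 1483 * 0.099 * 0.031 = 4.551327 mm^3/s
SE = 212 / 4.551327 = 46.5798 J/mm^3


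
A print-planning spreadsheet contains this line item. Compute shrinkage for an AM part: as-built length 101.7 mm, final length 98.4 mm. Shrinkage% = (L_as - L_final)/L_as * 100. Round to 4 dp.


Shrinkage = ((101.7-98.4)/101.7)*100 = 3.2448 %


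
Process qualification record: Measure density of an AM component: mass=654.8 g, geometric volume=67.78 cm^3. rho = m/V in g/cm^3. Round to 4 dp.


rho = 654.8 / 67.78 = 9.6607 g/cm^3


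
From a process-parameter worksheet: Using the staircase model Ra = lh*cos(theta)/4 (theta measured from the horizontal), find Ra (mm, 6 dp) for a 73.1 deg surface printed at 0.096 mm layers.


Ra = 0.096 * cos(73.1) / 4 = 0.006977 mm


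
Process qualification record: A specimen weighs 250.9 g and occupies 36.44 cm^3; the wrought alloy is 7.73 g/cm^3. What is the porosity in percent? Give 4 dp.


rho_part = 250.9 / 36.44 = 6.88529089 g/cm^3
Porosity = (1 - 6.88529089/7.73)*100 = 10.9277 %


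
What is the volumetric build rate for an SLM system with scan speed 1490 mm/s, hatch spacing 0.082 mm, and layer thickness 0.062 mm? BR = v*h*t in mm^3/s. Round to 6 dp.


Rate = 1490 * 0.082 * 0.062 = 7.57516 mm^3/s


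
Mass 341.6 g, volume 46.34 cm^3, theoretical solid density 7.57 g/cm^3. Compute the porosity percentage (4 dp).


rho_part = 341.6 / 46.34 = 7.37160121 g/cm^3
Porosity = (1 - 7.37160121/7.57)*100 = 2.6209 %


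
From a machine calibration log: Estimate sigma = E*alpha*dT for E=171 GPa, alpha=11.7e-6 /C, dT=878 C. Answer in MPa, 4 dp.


sigma = 171*1000 * 11.7e-6 * 878 = 1756.6146 MPa


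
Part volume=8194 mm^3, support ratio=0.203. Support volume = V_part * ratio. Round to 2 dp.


V_support = 8194 * 0.203 = 1663.38 mm^3


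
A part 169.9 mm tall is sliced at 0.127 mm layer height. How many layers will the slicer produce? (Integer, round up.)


Layers = ceil(169.9/0.127) = 1338


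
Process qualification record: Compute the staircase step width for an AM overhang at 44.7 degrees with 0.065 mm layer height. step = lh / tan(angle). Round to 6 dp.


step = 0.065 / tan(44.7) = 0.065684 mm


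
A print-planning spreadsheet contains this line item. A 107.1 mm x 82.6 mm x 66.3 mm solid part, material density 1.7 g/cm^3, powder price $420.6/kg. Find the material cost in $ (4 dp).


V = 107.1 * 82.6 * 66.3 = 586520.298 mm^3 = 586.520298 cm^3
Mass = 586.520298 * 1.7 / 1000 = 0.99708451 kg
Cost = 0.99708451 * 420.6 = 419.3737 $


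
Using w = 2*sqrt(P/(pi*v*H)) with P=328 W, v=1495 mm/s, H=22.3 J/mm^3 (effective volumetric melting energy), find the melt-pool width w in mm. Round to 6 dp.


w = 2*sqrt(328/(pi*1495*22.3)) = 0.111923 mm


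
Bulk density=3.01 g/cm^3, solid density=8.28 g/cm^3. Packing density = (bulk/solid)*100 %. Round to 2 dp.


Packing = (3.01/8.28)*100 = 36.35 %


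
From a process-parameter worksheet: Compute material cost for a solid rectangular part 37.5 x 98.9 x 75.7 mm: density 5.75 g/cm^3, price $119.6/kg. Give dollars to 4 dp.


V = 37.5 * 98.9 * 75.7 = 280752.375 mm^3 = 280.752375 cm^3
Mass = 280.752375 * 5.75 / 1000 = 1.61432616 kg
Cost = 1.61432616 * 119.6 = 193.0734 $


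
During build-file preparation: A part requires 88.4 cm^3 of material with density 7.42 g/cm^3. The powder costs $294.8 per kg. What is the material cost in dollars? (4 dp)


Mass = 88.4*7.42/1000 = 0.655928 kg
Cost = 0.655928 * 294.8 = 193.3676 $


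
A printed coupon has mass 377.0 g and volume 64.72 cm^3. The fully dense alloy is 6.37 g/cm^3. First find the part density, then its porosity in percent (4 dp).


rho_part = 377.0 / 64.72 = 5.82509271 g/cm^3
Porosity = (1 - 5.82509271/6.37)*100 = 8.5543 %


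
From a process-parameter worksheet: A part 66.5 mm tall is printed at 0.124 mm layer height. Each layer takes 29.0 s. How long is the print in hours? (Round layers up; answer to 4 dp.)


Layers = ceil(66.5/0.124) = 537
t = 537 * 29.0 / 3600 = 4.3258 hrs


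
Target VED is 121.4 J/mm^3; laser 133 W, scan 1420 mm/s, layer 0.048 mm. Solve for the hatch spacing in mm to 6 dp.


h = 133 / (121.4*1420*0.048) = 0.016073 mm


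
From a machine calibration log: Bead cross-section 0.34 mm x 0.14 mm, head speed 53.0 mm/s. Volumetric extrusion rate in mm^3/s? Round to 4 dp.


Rate = 0.34 * 0.14 * 53.0 = 2.5228 mm^3/s


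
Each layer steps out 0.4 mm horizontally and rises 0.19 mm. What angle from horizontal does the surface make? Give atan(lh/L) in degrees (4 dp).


angle = atan(0.19/0.4) = 25.4077 degrees


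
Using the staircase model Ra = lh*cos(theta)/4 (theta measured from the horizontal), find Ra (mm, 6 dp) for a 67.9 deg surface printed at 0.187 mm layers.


Ra = 0.187 * cos(67.9) / 4 = 0.017588 mm


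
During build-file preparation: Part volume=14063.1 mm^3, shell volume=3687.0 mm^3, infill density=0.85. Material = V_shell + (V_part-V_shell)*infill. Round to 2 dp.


V_infill = (14063.1 - 3687.0) * 0.85 = 8819.69
V_total = 3687.0 + 8819.69 = 12506.69 mm^3


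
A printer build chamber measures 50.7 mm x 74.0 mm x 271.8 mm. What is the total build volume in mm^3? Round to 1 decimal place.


V = 50.7 * 74.0 * 271.8 = 1019739.2 mm^3


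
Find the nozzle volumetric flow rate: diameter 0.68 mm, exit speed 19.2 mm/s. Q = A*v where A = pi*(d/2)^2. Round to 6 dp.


A = pi*(0.68/2)^2 = 0.36316811 mm^2
Q = 0.36316811 * 19.2 = 6.972828 mm^3/s


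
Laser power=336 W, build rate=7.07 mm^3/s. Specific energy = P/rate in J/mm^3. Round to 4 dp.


SE = 336 / 7.07 = 47.5248 J/mm^3


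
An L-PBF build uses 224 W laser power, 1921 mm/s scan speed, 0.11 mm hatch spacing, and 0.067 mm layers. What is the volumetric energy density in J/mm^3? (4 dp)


E = 224 / (1921*0.11*0.067) = 15.8217 J/mm^3


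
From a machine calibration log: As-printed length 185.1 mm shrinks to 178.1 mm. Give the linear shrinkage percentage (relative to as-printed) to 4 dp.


Shrinkage = ((185.1-178.1)/185.1)*100 = 3.7817 %


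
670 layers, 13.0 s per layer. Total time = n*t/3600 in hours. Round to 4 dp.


t = 670 * 13.0 / 3600 = 2.4194 hrs


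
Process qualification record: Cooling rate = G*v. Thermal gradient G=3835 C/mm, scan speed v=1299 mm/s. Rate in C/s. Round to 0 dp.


CR = 3835 * 1299 = 4981665 C/s
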